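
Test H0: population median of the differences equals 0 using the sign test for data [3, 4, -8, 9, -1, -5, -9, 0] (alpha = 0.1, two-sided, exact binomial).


Step 1: Discard zero differences. Original n = 8; n_eff = number of nonzero differences = 7.
Nonzero differences (with sign): +3, +4, -8, +9, -1, -5, -9
Step 2: Count signs: positive = 3, negative = 4.
Step 3: Under H0: P(positive) = 0.5, so the number of positives S ~ Bin(7, 0.5).
Step 4: Two-sided exact p-value = sum of Bin(7,0.5) probabilities at or below the observed probability = 1.000000.
Step 5: alpha = 0.1. fail to reject H0.

n_eff = 7, pos = 3, neg = 4, p = 1.000000, fail to reject H0.


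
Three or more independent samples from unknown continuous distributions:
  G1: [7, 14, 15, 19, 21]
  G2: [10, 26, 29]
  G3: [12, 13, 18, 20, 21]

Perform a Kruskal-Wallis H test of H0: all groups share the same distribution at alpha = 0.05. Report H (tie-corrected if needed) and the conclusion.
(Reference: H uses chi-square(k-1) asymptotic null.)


Step 1: Combine all N = 13 observations and assign midranks.
sorted (value, group, rank): (7,G1,1), (10,G2,2), (12,G3,3), (13,G3,4), (14,G1,5), (15,G1,6), (18,G3,7), (19,G1,8), (20,G3,9), (21,G1,10.5), (21,G3,10.5), (26,G2,12), (29,G2,13)
Step 2: Sum ranks within each group.
R_1 = 30.5 (n_1 = 5)
R_2 = 27 (n_2 = 3)
R_3 = 33.5 (n_3 = 5)
Step 3: H = 12/(N(N+1)) * sum(R_i^2/n_i) - 3(N+1)
     = 12/(13*14) * (30.5^2/5 + 27^2/3 + 33.5^2/5) - 3*14
     = 0.065934 * 653.5 - 42
     = 1.087912.
Step 4: Ties present; correction factor C = 1 - 6/(13^3 - 13) = 0.997253. Corrected H = 1.087912 / 0.997253 = 1.090909.
Step 5: Under H0, H ~ chi^2(2); p-value = 0.579578.
Step 6: alpha = 0.05. fail to reject H0.

H = 1.0909, df = 2, p = 0.579578, fail to reject H0.


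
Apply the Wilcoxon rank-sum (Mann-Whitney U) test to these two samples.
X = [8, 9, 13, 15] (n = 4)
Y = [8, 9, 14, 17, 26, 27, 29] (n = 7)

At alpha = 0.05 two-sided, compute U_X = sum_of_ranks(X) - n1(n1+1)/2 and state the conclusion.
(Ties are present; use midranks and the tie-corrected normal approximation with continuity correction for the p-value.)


Step 1: Combine and sort all 11 observations; assign midranks.
sorted (value, group): (8,X), (8,Y), (9,X), (9,Y), (13,X), (14,Y), (15,X), (17,Y), (26,Y), (27,Y), (29,Y)
ranks: 8->1.5, 8->1.5, 9->3.5, 9->3.5, 13->5, 14->6, 15->7, 17->8, 26->9, 27->10, 29->11
Step 2: Rank sum for X: R1 = 1.5 + 3.5 + 5 + 7 = 17.
Step 3: U_X = R1 - n1(n1+1)/2 = 17 - 4*5/2 = 17 - 10 = 7.
       U_Y = n1*n2 - U_X = 28 - 7 = 21.
Step 4: Ties are present, so use the tie-corrected normal approximation (with continuity correction) for the p-value.
Step 5: p-value = 0.217200; compare to alpha = 0.05. fail to reject H0.

U_X = 7, p = 0.217200, fail to reject H0 at alpha = 0.05.


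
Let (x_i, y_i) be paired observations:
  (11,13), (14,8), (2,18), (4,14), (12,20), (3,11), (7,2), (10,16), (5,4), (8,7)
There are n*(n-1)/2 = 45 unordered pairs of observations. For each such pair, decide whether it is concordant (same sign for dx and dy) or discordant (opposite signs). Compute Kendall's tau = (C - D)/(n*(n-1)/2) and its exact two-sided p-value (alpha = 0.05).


Step 1: Enumerate the 45 unordered pairs (i,j) with i<j and classify each by sign(x_j-x_i) * sign(y_j-y_i).
  (1,2):dx=+3,dy=-5->D; (1,3):dx=-9,dy=+5->D; (1,4):dx=-7,dy=+1->D; (1,5):dx=+1,dy=+7->C
  (1,6):dx=-8,dy=-2->C; (1,7):dx=-4,dy=-11->C; (1,8):dx=-1,dy=+3->D; (1,9):dx=-6,dy=-9->C
  (1,10):dx=-3,dy=-6->C; (2,3):dx=-12,dy=+10->D; (2,4):dx=-10,dy=+6->D; (2,5):dx=-2,dy=+12->D
  (2,6):dx=-11,dy=+3->D; (2,7):dx=-7,dy=-6->C; (2,8):dx=-4,dy=+8->D; (2,9):dx=-9,dy=-4->C
  (2,10):dx=-6,dy=-1->C; (3,4):dx=+2,dy=-4->D; (3,5):dx=+10,dy=+2->C; (3,6):dx=+1,dy=-7->D
  (3,7):dx=+5,dy=-16->D; (3,8):dx=+8,dy=-2->D; (3,9):dx=+3,dy=-14->D; (3,10):dx=+6,dy=-11->D
  (4,5):dx=+8,dy=+6->C; (4,6):dx=-1,dy=-3->C; (4,7):dx=+3,dy=-12->D; (4,8):dx=+6,dy=+2->C
  (4,9):dx=+1,dy=-10->D; (4,10):dx=+4,dy=-7->D; (5,6):dx=-9,dy=-9->C; (5,7):dx=-5,dy=-18->C
  (5,8):dx=-2,dy=-4->C; (5,9):dx=-7,dy=-16->C; (5,10):dx=-4,dy=-13->C; (6,7):dx=+4,dy=-9->D
  (6,8):dx=+7,dy=+5->C; (6,9):dx=+2,dy=-7->D; (6,10):dx=+5,dy=-4->D; (7,8):dx=+3,dy=+14->C
  (7,9):dx=-2,dy=+2->D; (7,10):dx=+1,dy=+5->C; (8,9):dx=-5,dy=-12->C; (8,10):dx=-2,dy=-9->C
  (9,10):dx=+3,dy=+3->C
Step 2: C = 23, D = 22, total pairs = 45.
Step 3: tau = (C - D)/(n(n-1)/2) = (23 - 22)/45 = 0.022222.
Step 4: Exact two-sided p-value (enumerate n! = 3628800 permutations of y under H0): p = 1.000000.
Step 5: alpha = 0.05. fail to reject H0.

tau_b = 0.0222 (C=23, D=22), p = 1.000000, fail to reject H0.


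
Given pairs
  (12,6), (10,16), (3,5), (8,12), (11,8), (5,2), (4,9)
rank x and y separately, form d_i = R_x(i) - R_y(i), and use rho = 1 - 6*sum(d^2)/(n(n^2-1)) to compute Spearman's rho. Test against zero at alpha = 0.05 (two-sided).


Step 1: Rank x and y separately (midranks; no ties here).
rank(x): 12->7, 10->5, 3->1, 8->4, 11->6, 5->3, 4->2
rank(y): 6->3, 16->7, 5->2, 12->6, 8->4, 2->1, 9->5
Step 2: d_i = R_x(i) - R_y(i); compute d_i^2.
  (7-3)^2=16, (5-7)^2=4, (1-2)^2=1, (4-6)^2=4, (6-4)^2=4, (3-1)^2=4, (2-5)^2=9
sum(d^2) = 42.
Step 3: rho = 1 - 6*42 / (7*(7^2 - 1)) = 1 - 252/336 = 0.250000.
Step 4: Under H0, t = rho * sqrt((n-2)/(1-rho^2)) = 0.5774 ~ t(5).
Step 5: Two-sided p-value from the t-distribution with 5 df = 0.588724.
Step 6: alpha = 0.05. fail to reject H0.

rho = 0.2500, p = 0.588724, fail to reject H0 at alpha = 0.05.


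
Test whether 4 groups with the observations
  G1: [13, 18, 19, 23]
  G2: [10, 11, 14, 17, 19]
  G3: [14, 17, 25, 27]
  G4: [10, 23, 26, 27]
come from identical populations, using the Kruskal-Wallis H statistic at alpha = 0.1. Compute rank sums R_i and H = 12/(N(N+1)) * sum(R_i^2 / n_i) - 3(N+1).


Step 1: Combine all N = 17 observations and assign midranks.
sorted (value, group, rank): (10,G2,1.5), (10,G4,1.5), (11,G2,3), (13,G1,4), (14,G2,5.5), (14,G3,5.5), (17,G2,7.5), (17,G3,7.5), (18,G1,9), (19,G1,10.5), (19,G2,10.5), (23,G1,12.5), (23,G4,12.5), (25,G3,14), (26,G4,15), (27,G3,16.5), (27,G4,16.5)
Step 2: Sum ranks within each group.
R_1 = 36 (n_1 = 4)
R_2 = 28 (n_2 = 5)
R_3 = 43.5 (n_3 = 4)
R_4 = 45.5 (n_4 = 4)
Step 3: H = 12/(N(N+1)) * sum(R_i^2/n_i) - 3(N+1)
     = 12/(17*18) * (36^2/4 + 28^2/5 + 43.5^2/4 + 45.5^2/4) - 3*18
     = 0.039216 * 1471.42 - 54
     = 3.702941.
Step 4: Ties present; correction factor C = 1 - 36/(17^3 - 17) = 0.992647. Corrected H = 3.702941 / 0.992647 = 3.730370.
Step 5: Under H0, H ~ chi^2(3); p-value = 0.292090.
Step 6: alpha = 0.1. fail to reject H0.

H = 3.7304, df = 3, p = 0.292090, fail to reject H0.


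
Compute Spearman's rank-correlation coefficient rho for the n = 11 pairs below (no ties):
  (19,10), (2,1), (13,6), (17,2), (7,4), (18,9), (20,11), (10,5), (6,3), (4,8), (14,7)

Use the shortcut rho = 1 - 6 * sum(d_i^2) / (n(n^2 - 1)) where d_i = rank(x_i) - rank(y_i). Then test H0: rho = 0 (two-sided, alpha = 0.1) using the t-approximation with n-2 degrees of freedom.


Step 1: Rank x and y separately (midranks; no ties here).
rank(x): 19->10, 2->1, 13->6, 17->8, 7->4, 18->9, 20->11, 10->5, 6->3, 4->2, 14->7
rank(y): 10->10, 1->1, 6->6, 2->2, 4->4, 9->9, 11->11, 5->5, 3->3, 8->8, 7->7
Step 2: d_i = R_x(i) - R_y(i); compute d_i^2.
  (10-10)^2=0, (1-1)^2=0, (6-6)^2=0, (8-2)^2=36, (4-4)^2=0, (9-9)^2=0, (11-11)^2=0, (5-5)^2=0, (3-3)^2=0, (2-8)^2=36, (7-7)^2=0
sum(d^2) = 72.
Step 3: rho = 1 - 6*72 / (11*(11^2 - 1)) = 1 - 432/1320 = 0.672727.
Step 4: Under H0, t = rho * sqrt((n-2)/(1-rho^2)) = 2.7277 ~ t(9).
Step 5: Two-sided p-value from the t-distribution with 9 df = 0.023313.
Step 6: alpha = 0.1. reject H0.

rho = 0.6727, p = 0.023313, reject H0 at alpha = 0.1.


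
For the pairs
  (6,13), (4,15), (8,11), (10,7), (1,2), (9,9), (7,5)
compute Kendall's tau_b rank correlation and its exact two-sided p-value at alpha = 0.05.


Step 1: Enumerate the 21 unordered pairs (i,j) with i<j and classify each by sign(x_j-x_i) * sign(y_j-y_i).
  (1,2):dx=-2,dy=+2->D; (1,3):dx=+2,dy=-2->D; (1,4):dx=+4,dy=-6->D; (1,5):dx=-5,dy=-11->C
  (1,6):dx=+3,dy=-4->D; (1,7):dx=+1,dy=-8->D; (2,3):dx=+4,dy=-4->D; (2,4):dx=+6,dy=-8->D
  (2,5):dx=-3,dy=-13->C; (2,6):dx=+5,dy=-6->D; (2,7):dx=+3,dy=-10->D; (3,4):dx=+2,dy=-4->D
  (3,5):dx=-7,dy=-9->C; (3,6):dx=+1,dy=-2->D; (3,7):dx=-1,dy=-6->C; (4,5):dx=-9,dy=-5->C
  (4,6):dx=-1,dy=+2->D; (4,7):dx=-3,dy=-2->C; (5,6):dx=+8,dy=+7->C; (5,7):dx=+6,dy=+3->C
  (6,7):dx=-2,dy=-4->C
Step 2: C = 9, D = 12, total pairs = 21.
Step 3: tau = (C - D)/(n(n-1)/2) = (9 - 12)/21 = -0.142857.
Step 4: Exact two-sided p-value (enumerate n! = 5040 permutations of y under H0): p = 0.772619.
Step 5: alpha = 0.05. fail to reject H0.

tau_b = -0.1429 (C=9, D=12), p = 0.772619, fail to reject H0.


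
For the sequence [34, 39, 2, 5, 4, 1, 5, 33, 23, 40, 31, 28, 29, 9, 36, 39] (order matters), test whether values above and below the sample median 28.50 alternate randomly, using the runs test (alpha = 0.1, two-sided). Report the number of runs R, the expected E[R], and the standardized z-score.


Step 1: Compute median = 28.50; label A = above, B = below.
Labels in order: AABBBBBABAABABAA  (n_A = 8, n_B = 8)
Step 2: Count runs R = 9.
Step 3: Under H0 (random ordering), E[R] = 2*n_A*n_B/(n_A+n_B) + 1 = 2*8*8/16 + 1 = 9.0000.
        Var[R] = 2*n_A*n_B*(2*n_A*n_B - n_A - n_B) / ((n_A+n_B)^2 * (n_A+n_B-1)) = 14336/3840 = 3.7333.
        SD[R] = 1.9322.
Step 4: R = E[R], so z = 0 with no continuity correction.
Step 5: Two-sided p-value via normal approximation = 2*(1 - Phi(|z|)) = 1.000000.
Step 6: alpha = 0.1. fail to reject H0.

R = 9, z = 0.0000, p = 1.000000, fail to reject H0.


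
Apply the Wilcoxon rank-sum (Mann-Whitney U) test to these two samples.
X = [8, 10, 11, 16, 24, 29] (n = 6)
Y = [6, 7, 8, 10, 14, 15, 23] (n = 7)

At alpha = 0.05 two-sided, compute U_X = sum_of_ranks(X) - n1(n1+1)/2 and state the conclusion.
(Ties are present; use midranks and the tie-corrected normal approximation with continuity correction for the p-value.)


Step 1: Combine and sort all 13 observations; assign midranks.
sorted (value, group): (6,Y), (7,Y), (8,X), (8,Y), (10,X), (10,Y), (11,X), (14,Y), (15,Y), (16,X), (23,Y), (24,X), (29,X)
ranks: 6->1, 7->2, 8->3.5, 8->3.5, 10->5.5, 10->5.5, 11->7, 14->8, 15->9, 16->10, 23->11, 24->12, 29->13
Step 2: Rank sum for X: R1 = 3.5 + 5.5 + 7 + 10 + 12 + 13 = 51.
Step 3: U_X = R1 - n1(n1+1)/2 = 51 - 6*7/2 = 51 - 21 = 30.
       U_Y = n1*n2 - U_X = 42 - 30 = 12.
Step 4: Ties are present, so use the tie-corrected normal approximation (with continuity correction) for the p-value.
Step 5: p-value = 0.223363; compare to alpha = 0.05. fail to reject H0.

U_X = 30, p = 0.223363, fail to reject H0 at alpha = 0.05.


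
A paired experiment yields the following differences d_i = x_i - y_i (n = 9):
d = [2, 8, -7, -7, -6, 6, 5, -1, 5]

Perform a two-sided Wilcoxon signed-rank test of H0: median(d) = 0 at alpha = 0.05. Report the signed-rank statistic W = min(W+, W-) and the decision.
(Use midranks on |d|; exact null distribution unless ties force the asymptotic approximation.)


Step 1: Drop any zero differences (none here) and take |d_i|.
|d| = [2, 8, 7, 7, 6, 6, 5, 1, 5]
Step 2: Midrank |d_i| (ties get averaged ranks).
ranks: |2|->2, |8|->9, |7|->7.5, |7|->7.5, |6|->5.5, |6|->5.5, |5|->3.5, |1|->1, |5|->3.5
Step 3: Attach original signs; sum ranks with positive sign and with negative sign.
W+ = 2 + 9 + 5.5 + 3.5 + 3.5 = 23.5
W- = 7.5 + 7.5 + 5.5 + 1 = 21.5
(Check: W+ + W- = 45 should equal n(n+1)/2 = 45.)
Step 4: Test statistic W = min(W+, W-) = 21.5.
Step 5: Ties in |d|, so use the tie-corrected normal approximation.
        E[W] = n(n+1)/4 = 9*10/4 = 22.5.
        Tie groups: |d|=5 (t=2), |d|=6 (t=2), |d|=7 (t=2); sum(t^3 - t) = 18.
        Var[W] = n(n+1)(2n+1)/24 - sum(t^3-t)/48 = 1710/24 - 18/48 = 70.875.
        z = (W - E[W]) / sqrt(Var[W]) = (21.5 - 22.5) / 8.4187 = -0.1188.
        Two-sided p = 2*Phi(z) = 0.905447.
Step 6: alpha = 0.05. fail to reject H0.

W+ = 23.5, W- = 21.5, W = min = 21.5, p = 0.905447, fail to reject H0.


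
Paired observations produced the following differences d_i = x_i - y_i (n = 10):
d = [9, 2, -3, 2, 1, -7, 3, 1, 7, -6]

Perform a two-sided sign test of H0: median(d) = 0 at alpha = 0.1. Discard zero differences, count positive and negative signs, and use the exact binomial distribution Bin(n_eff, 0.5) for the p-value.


Step 1: Discard zero differences. Original n = 10; n_eff = number of nonzero differences = 10.
Nonzero differences (with sign): +9, +2, -3, +2, +1, -7, +3, +1, +7, -6
Step 2: Count signs: positive = 7, negative = 3.
Step 3: Under H0: P(positive) = 0.5, so the number of positives S ~ Bin(10, 0.5).
Step 4: Two-sided exact p-value = sum of Bin(10,0.5) probabilities at or below the observed probability = 0.343750.
Step 5: alpha = 0.1. fail to reject H0.

n_eff = 10, pos = 7, neg = 3, p = 0.343750, fail to reject H0.


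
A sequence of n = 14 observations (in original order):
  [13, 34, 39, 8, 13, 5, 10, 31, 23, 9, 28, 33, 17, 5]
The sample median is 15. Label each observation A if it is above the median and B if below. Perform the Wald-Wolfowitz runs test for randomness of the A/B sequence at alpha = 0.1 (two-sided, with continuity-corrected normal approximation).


Step 1: Compute median = 15; label A = above, B = below.
Labels in order: BAABBBBAABAAAB  (n_A = 7, n_B = 7)
Step 2: Count runs R = 7.
Step 3: Under H0 (random ordering), E[R] = 2*n_A*n_B/(n_A+n_B) + 1 = 2*7*7/14 + 1 = 8.0000.
        Var[R] = 2*n_A*n_B*(2*n_A*n_B - n_A - n_B) / ((n_A+n_B)^2 * (n_A+n_B-1)) = 8232/2548 = 3.2308.
        SD[R] = 1.7974.
Step 4: Continuity-corrected z = (R + 0.5 - E[R]) / SD[R] = (7 + 0.5 - 8.0000) / 1.7974 = -0.2782.
Step 5: Two-sided p-value via normal approximation = 2*(1 - Phi(|z|)) = 0.780879.
Step 6: alpha = 0.1. fail to reject H0.

R = 7, z = -0.2782, p = 0.780879, fail to reject H0.


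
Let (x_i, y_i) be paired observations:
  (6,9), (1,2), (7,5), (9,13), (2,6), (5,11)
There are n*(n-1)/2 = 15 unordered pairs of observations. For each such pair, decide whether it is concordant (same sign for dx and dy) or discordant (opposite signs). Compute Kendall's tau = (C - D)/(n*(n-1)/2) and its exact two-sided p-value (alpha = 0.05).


Step 1: Enumerate the 15 unordered pairs (i,j) with i<j and classify each by sign(x_j-x_i) * sign(y_j-y_i).
  (1,2):dx=-5,dy=-7->C; (1,3):dx=+1,dy=-4->D; (1,4):dx=+3,dy=+4->C; (1,5):dx=-4,dy=-3->C
  (1,6):dx=-1,dy=+2->D; (2,3):dx=+6,dy=+3->C; (2,4):dx=+8,dy=+11->C; (2,5):dx=+1,dy=+4->C
  (2,6):dx=+4,dy=+9->C; (3,4):dx=+2,dy=+8->C; (3,5):dx=-5,dy=+1->D; (3,6):dx=-2,dy=+6->D
  (4,5):dx=-7,dy=-7->C; (4,6):dx=-4,dy=-2->C; (5,6):dx=+3,dy=+5->C
Step 2: C = 11, D = 4, total pairs = 15.
Step 3: tau = (C - D)/(n(n-1)/2) = (11 - 4)/15 = 0.466667.
Step 4: Exact two-sided p-value (enumerate n! = 720 permutations of y under H0): p = 0.272222.
Step 5: alpha = 0.05. fail to reject H0.

tau_b = 0.4667 (C=11, D=4), p = 0.272222, fail to reject H0.


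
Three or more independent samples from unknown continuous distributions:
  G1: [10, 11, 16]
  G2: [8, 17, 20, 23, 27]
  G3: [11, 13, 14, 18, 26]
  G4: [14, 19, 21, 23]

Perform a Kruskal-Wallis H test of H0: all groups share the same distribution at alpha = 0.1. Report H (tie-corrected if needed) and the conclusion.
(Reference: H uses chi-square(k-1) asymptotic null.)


Step 1: Combine all N = 17 observations and assign midranks.
sorted (value, group, rank): (8,G2,1), (10,G1,2), (11,G1,3.5), (11,G3,3.5), (13,G3,5), (14,G3,6.5), (14,G4,6.5), (16,G1,8), (17,G2,9), (18,G3,10), (19,G4,11), (20,G2,12), (21,G4,13), (23,G2,14.5), (23,G4,14.5), (26,G3,16), (27,G2,17)
Step 2: Sum ranks within each group.
R_1 = 13.5 (n_1 = 3)
R_2 = 53.5 (n_2 = 5)
R_3 = 41 (n_3 = 5)
R_4 = 45 (n_4 = 4)
Step 3: H = 12/(N(N+1)) * sum(R_i^2/n_i) - 3(N+1)
     = 12/(17*18) * (13.5^2/3 + 53.5^2/5 + 41^2/5 + 45^2/4) - 3*18
     = 0.039216 * 1475.65 - 54
     = 3.868627.
Step 4: Ties present; correction factor C = 1 - 18/(17^3 - 17) = 0.996324. Corrected H = 3.868627 / 0.996324 = 3.882903.
Step 5: Under H0, H ~ chi^2(3); p-value = 0.274389.
Step 6: alpha = 0.1. fail to reject H0.

H = 3.8829, df = 3, p = 0.274389, fail to reject H0.


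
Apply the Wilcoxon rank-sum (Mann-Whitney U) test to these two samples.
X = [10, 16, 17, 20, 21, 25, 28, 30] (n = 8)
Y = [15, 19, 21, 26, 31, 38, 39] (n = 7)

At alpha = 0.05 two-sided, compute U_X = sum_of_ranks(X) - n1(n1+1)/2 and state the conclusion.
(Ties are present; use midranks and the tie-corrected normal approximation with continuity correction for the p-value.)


Step 1: Combine and sort all 15 observations; assign midranks.
sorted (value, group): (10,X), (15,Y), (16,X), (17,X), (19,Y), (20,X), (21,X), (21,Y), (25,X), (26,Y), (28,X), (30,X), (31,Y), (38,Y), (39,Y)
ranks: 10->1, 15->2, 16->3, 17->4, 19->5, 20->6, 21->7.5, 21->7.5, 25->9, 26->10, 28->11, 30->12, 31->13, 38->14, 39->15
Step 2: Rank sum for X: R1 = 1 + 3 + 4 + 6 + 7.5 + 9 + 11 + 12 = 53.5.
Step 3: U_X = R1 - n1(n1+1)/2 = 53.5 - 8*9/2 = 53.5 - 36 = 17.5.
       U_Y = n1*n2 - U_X = 56 - 17.5 = 38.5.
Step 4: Ties are present, so use the tie-corrected normal approximation (with continuity correction) for the p-value.
Step 5: p-value = 0.246738; compare to alpha = 0.05. fail to reject H0.

U_X = 17.5, p = 0.246738, fail to reject H0 at alpha = 0.05.


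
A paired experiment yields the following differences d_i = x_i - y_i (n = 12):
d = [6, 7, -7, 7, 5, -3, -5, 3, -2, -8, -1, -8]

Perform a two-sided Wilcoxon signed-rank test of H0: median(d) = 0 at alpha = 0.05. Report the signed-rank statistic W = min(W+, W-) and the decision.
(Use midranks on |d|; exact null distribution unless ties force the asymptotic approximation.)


Step 1: Drop any zero differences (none here) and take |d_i|.
|d| = [6, 7, 7, 7, 5, 3, 5, 3, 2, 8, 1, 8]
Step 2: Midrank |d_i| (ties get averaged ranks).
ranks: |6|->7, |7|->9, |7|->9, |7|->9, |5|->5.5, |3|->3.5, |5|->5.5, |3|->3.5, |2|->2, |8|->11.5, |1|->1, |8|->11.5
Step 3: Attach original signs; sum ranks with positive sign and with negative sign.
W+ = 7 + 9 + 9 + 5.5 + 3.5 = 34
W- = 9 + 3.5 + 5.5 + 2 + 11.5 + 1 + 11.5 = 44
(Check: W+ + W- = 78 should equal n(n+1)/2 = 78.)
Step 4: Test statistic W = min(W+, W-) = 34.
Step 5: Ties in |d|, so use the tie-corrected normal approximation.
        E[W] = n(n+1)/4 = 12*13/4 = 39.
        Tie groups: |d|=3 (t=2), |d|=5 (t=2), |d|=7 (t=3), |d|=8 (t=2); sum(t^3 - t) = 42.
        Var[W] = n(n+1)(2n+1)/24 - sum(t^3-t)/48 = 3900/24 - 42/48 = 161.625.
        z = (W - E[W]) / sqrt(Var[W]) = (34 - 39) / 12.7132 = -0.3933.
        Two-sided p = 2*Phi(z) = 0.694103.
Step 6: alpha = 0.05. fail to reject H0.

W+ = 34, W- = 44, W = min = 34, p = 0.694103, fail to reject H0.


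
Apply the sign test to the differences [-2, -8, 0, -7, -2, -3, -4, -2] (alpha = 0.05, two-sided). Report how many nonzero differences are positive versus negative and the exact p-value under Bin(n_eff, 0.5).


Step 1: Discard zero differences. Original n = 8; n_eff = number of nonzero differences = 7.
Nonzero differences (with sign): -2, -8, -7, -2, -3, -4, -2
Step 2: Count signs: positive = 0, negative = 7.
Step 3: Under H0: P(positive) = 0.5, so the number of positives S ~ Bin(7, 0.5).
Step 4: Two-sided exact p-value = sum of Bin(7,0.5) probabilities at or below the observed probability = 0.015625.
Step 5: alpha = 0.05. reject H0.

n_eff = 7, pos = 0, neg = 7, p = 0.015625, reject H0.


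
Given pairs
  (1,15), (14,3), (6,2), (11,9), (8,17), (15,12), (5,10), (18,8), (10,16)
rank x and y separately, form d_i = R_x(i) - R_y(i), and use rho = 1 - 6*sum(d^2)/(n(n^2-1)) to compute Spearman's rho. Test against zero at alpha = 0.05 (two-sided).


Step 1: Rank x and y separately (midranks; no ties here).
rank(x): 1->1, 14->7, 6->3, 11->6, 8->4, 15->8, 5->2, 18->9, 10->5
rank(y): 15->7, 3->2, 2->1, 9->4, 17->9, 12->6, 10->5, 8->3, 16->8
Step 2: d_i = R_x(i) - R_y(i); compute d_i^2.
  (1-7)^2=36, (7-2)^2=25, (3-1)^2=4, (6-4)^2=4, (4-9)^2=25, (8-6)^2=4, (2-5)^2=9, (9-3)^2=36, (5-8)^2=9
sum(d^2) = 152.
Step 3: rho = 1 - 6*152 / (9*(9^2 - 1)) = 1 - 912/720 = -0.266667.
Step 4: Under H0, t = rho * sqrt((n-2)/(1-rho^2)) = -0.7320 ~ t(7).
Step 5: Two-sided p-value from the t-distribution with 7 df = 0.487922.
Step 6: alpha = 0.05. fail to reject H0.

rho = -0.2667, p = 0.487922, fail to reject H0 at alpha = 0.05.


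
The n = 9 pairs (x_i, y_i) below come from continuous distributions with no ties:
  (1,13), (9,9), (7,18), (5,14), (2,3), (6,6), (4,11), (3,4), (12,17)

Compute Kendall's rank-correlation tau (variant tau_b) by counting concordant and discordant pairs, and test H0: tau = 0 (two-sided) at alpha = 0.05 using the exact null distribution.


Step 1: Enumerate the 36 unordered pairs (i,j) with i<j and classify each by sign(x_j-x_i) * sign(y_j-y_i).
  (1,2):dx=+8,dy=-4->D; (1,3):dx=+6,dy=+5->C; (1,4):dx=+4,dy=+1->C; (1,5):dx=+1,dy=-10->D
  (1,6):dx=+5,dy=-7->D; (1,7):dx=+3,dy=-2->D; (1,8):dx=+2,dy=-9->D; (1,9):dx=+11,dy=+4->C
  (2,3):dx=-2,dy=+9->D; (2,4):dx=-4,dy=+5->D; (2,5):dx=-7,dy=-6->C; (2,6):dx=-3,dy=-3->C
  (2,7):dx=-5,dy=+2->D; (2,8):dx=-6,dy=-5->C; (2,9):dx=+3,dy=+8->C; (3,4):dx=-2,dy=-4->C
  (3,5):dx=-5,dy=-15->C; (3,6):dx=-1,dy=-12->C; (3,7):dx=-3,dy=-7->C; (3,8):dx=-4,dy=-14->C
  (3,9):dx=+5,dy=-1->D; (4,5):dx=-3,dy=-11->C; (4,6):dx=+1,dy=-8->D; (4,7):dx=-1,dy=-3->C
  (4,8):dx=-2,dy=-10->C; (4,9):dx=+7,dy=+3->C; (5,6):dx=+4,dy=+3->C; (5,7):dx=+2,dy=+8->C
  (5,8):dx=+1,dy=+1->C; (5,9):dx=+10,dy=+14->C; (6,7):dx=-2,dy=+5->D; (6,8):dx=-3,dy=-2->C
  (6,9):dx=+6,dy=+11->C; (7,8):dx=-1,dy=-7->C; (7,9):dx=+8,dy=+6->C; (8,9):dx=+9,dy=+13->C
Step 2: C = 25, D = 11, total pairs = 36.
Step 3: tau = (C - D)/(n(n-1)/2) = (25 - 11)/36 = 0.388889.
Step 4: Exact two-sided p-value (enumerate n! = 362880 permutations of y under H0): p = 0.180181.
Step 5: alpha = 0.05. fail to reject H0.

tau_b = 0.3889 (C=25, D=11), p = 0.180181, fail to reject H0.


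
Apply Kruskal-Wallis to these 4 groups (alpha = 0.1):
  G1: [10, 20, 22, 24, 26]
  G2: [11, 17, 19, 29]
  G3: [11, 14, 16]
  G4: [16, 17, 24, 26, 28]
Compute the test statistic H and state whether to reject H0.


Step 1: Combine all N = 17 observations and assign midranks.
sorted (value, group, rank): (10,G1,1), (11,G2,2.5), (11,G3,2.5), (14,G3,4), (16,G3,5.5), (16,G4,5.5), (17,G2,7.5), (17,G4,7.5), (19,G2,9), (20,G1,10), (22,G1,11), (24,G1,12.5), (24,G4,12.5), (26,G1,14.5), (26,G4,14.5), (28,G4,16), (29,G2,17)
Step 2: Sum ranks within each group.
R_1 = 49 (n_1 = 5)
R_2 = 36 (n_2 = 4)
R_3 = 12 (n_3 = 3)
R_4 = 56 (n_4 = 5)
Step 3: H = 12/(N(N+1)) * sum(R_i^2/n_i) - 3(N+1)
     = 12/(17*18) * (49^2/5 + 36^2/4 + 12^2/3 + 56^2/5) - 3*18
     = 0.039216 * 1479.4 - 54
     = 4.015686.
Step 4: Ties present; correction factor C = 1 - 30/(17^3 - 17) = 0.993873. Corrected H = 4.015686 / 0.993873 = 4.040444.
Step 5: Under H0, H ~ chi^2(3); p-value = 0.257130.
Step 6: alpha = 0.1. fail to reject H0.

H = 4.0404, df = 3, p = 0.257130, fail to reject H0.


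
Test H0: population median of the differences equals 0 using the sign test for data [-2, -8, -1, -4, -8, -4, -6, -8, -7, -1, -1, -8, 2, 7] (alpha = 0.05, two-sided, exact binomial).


Step 1: Discard zero differences. Original n = 14; n_eff = number of nonzero differences = 14.
Nonzero differences (with sign): -2, -8, -1, -4, -8, -4, -6, -8, -7, -1, -1, -8, +2, +7
Step 2: Count signs: positive = 2, negative = 12.
Step 3: Under H0: P(positive) = 0.5, so the number of positives S ~ Bin(14, 0.5).
Step 4: Two-sided exact p-value = sum of Bin(14,0.5) probabilities at or below the observed probability = 0.012939.
Step 5: alpha = 0.05. reject H0.

n_eff = 14, pos = 2, neg = 12, p = 0.012939, reject H0.


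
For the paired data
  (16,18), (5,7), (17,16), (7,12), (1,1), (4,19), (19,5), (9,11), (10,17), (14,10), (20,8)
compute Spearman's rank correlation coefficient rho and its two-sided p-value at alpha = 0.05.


Step 1: Rank x and y separately (midranks; no ties here).
rank(x): 16->8, 5->3, 17->9, 7->4, 1->1, 4->2, 19->10, 9->5, 10->6, 14->7, 20->11
rank(y): 18->10, 7->3, 16->8, 12->7, 1->1, 19->11, 5->2, 11->6, 17->9, 10->5, 8->4
Step 2: d_i = R_x(i) - R_y(i); compute d_i^2.
  (8-10)^2=4, (3-3)^2=0, (9-8)^2=1, (4-7)^2=9, (1-1)^2=0, (2-11)^2=81, (10-2)^2=64, (5-6)^2=1, (6-9)^2=9, (7-5)^2=4, (11-4)^2=49
sum(d^2) = 222.
Step 3: rho = 1 - 6*222 / (11*(11^2 - 1)) = 1 - 1332/1320 = -0.009091.
Step 4: Under H0, t = rho * sqrt((n-2)/(1-rho^2)) = -0.0273 ~ t(9).
Step 5: Two-sided p-value from the t-distribution with 9 df = 0.978837.
Step 6: alpha = 0.05. fail to reject H0.

rho = -0.0091, p = 0.978837, fail to reject H0 at alpha = 0.05.


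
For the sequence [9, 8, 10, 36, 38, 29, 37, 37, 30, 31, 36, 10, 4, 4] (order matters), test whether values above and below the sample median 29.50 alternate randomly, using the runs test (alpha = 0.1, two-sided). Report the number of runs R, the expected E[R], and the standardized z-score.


Step 1: Compute median = 29.50; label A = above, B = below.
Labels in order: BBBAABAAAAABBB  (n_A = 7, n_B = 7)
Step 2: Count runs R = 5.
Step 3: Under H0 (random ordering), E[R] = 2*n_A*n_B/(n_A+n_B) + 1 = 2*7*7/14 + 1 = 8.0000.
        Var[R] = 2*n_A*n_B*(2*n_A*n_B - n_A - n_B) / ((n_A+n_B)^2 * (n_A+n_B-1)) = 8232/2548 = 3.2308.
        SD[R] = 1.7974.
Step 4: Continuity-corrected z = (R + 0.5 - E[R]) / SD[R] = (5 + 0.5 - 8.0000) / 1.7974 = -1.3909.
Step 5: Two-sided p-value via normal approximation = 2*(1 - Phi(|z|)) = 0.164264.
Step 6: alpha = 0.1. fail to reject H0.

R = 5, z = -1.3909, p = 0.164264, fail to reject H0.


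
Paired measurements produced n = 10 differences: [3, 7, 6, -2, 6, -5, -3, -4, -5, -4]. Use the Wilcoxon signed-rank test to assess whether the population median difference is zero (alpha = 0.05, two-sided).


Step 1: Drop any zero differences (none here) and take |d_i|.
|d| = [3, 7, 6, 2, 6, 5, 3, 4, 5, 4]
Step 2: Midrank |d_i| (ties get averaged ranks).
ranks: |3|->2.5, |7|->10, |6|->8.5, |2|->1, |6|->8.5, |5|->6.5, |3|->2.5, |4|->4.5, |5|->6.5, |4|->4.5
Step 3: Attach original signs; sum ranks with positive sign and with negative sign.
W+ = 2.5 + 10 + 8.5 + 8.5 = 29.5
W- = 1 + 6.5 + 2.5 + 4.5 + 6.5 + 4.5 = 25.5
(Check: W+ + W- = 55 should equal n(n+1)/2 = 55.)
Step 4: Test statistic W = min(W+, W-) = 25.5.
Step 5: Ties in |d|, so use the tie-corrected normal approximation.
        E[W] = n(n+1)/4 = 10*11/4 = 27.5.
        Tie groups: |d|=3 (t=2), |d|=4 (t=2), |d|=5 (t=2), |d|=6 (t=2); sum(t^3 - t) = 24.
        Var[W] = n(n+1)(2n+1)/24 - sum(t^3-t)/48 = 2310/24 - 24/48 = 95.75.
        z = (W - E[W]) / sqrt(Var[W]) = (25.5 - 27.5) / 9.7852 = -0.2044.
        Two-sided p = 2*Phi(z) = 0.838048.
Step 6: alpha = 0.05. fail to reject H0.

W+ = 29.5, W- = 25.5, W = min = 25.5, p = 0.838048, fail to reject H0.


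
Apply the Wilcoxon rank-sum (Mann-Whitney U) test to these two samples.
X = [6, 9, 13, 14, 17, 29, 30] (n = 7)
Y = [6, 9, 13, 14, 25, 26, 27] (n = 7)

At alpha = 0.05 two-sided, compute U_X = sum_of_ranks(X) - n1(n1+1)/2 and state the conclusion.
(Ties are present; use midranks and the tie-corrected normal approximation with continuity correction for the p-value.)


Step 1: Combine and sort all 14 observations; assign midranks.
sorted (value, group): (6,X), (6,Y), (9,X), (9,Y), (13,X), (13,Y), (14,X), (14,Y), (17,X), (25,Y), (26,Y), (27,Y), (29,X), (30,X)
ranks: 6->1.5, 6->1.5, 9->3.5, 9->3.5, 13->5.5, 13->5.5, 14->7.5, 14->7.5, 17->9, 25->10, 26->11, 27->12, 29->13, 30->14
Step 2: Rank sum for X: R1 = 1.5 + 3.5 + 5.5 + 7.5 + 9 + 13 + 14 = 54.
Step 3: U_X = R1 - n1(n1+1)/2 = 54 - 7*8/2 = 54 - 28 = 26.
       U_Y = n1*n2 - U_X = 49 - 26 = 23.
Step 4: Ties are present, so use the tie-corrected normal approximation (with continuity correction) for the p-value.
Step 5: p-value = 0.897879; compare to alpha = 0.05. fail to reject H0.

U_X = 26, p = 0.897879, fail to reject H0 at alpha = 0.05.


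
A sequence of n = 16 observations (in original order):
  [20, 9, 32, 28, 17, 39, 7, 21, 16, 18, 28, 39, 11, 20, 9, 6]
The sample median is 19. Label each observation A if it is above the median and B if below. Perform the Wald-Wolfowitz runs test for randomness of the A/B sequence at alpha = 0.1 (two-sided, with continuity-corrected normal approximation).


Step 1: Compute median = 19; label A = above, B = below.
Labels in order: ABAABABABBAABABB  (n_A = 8, n_B = 8)
Step 2: Count runs R = 12.
Step 3: Under H0 (random ordering), E[R] = 2*n_A*n_B/(n_A+n_B) + 1 = 2*8*8/16 + 1 = 9.0000.
        Var[R] = 2*n_A*n_B*(2*n_A*n_B - n_A - n_B) / ((n_A+n_B)^2 * (n_A+n_B-1)) = 14336/3840 = 3.7333.
        SD[R] = 1.9322.
Step 4: Continuity-corrected z = (R - 0.5 - E[R]) / SD[R] = (12 - 0.5 - 9.0000) / 1.9322 = 1.2939.
Step 5: Two-sided p-value via normal approximation = 2*(1 - Phi(|z|)) = 0.195709.
Step 6: alpha = 0.1. fail to reject H0.

R = 12, z = 1.2939, p = 0.195709, fail to reject H0.


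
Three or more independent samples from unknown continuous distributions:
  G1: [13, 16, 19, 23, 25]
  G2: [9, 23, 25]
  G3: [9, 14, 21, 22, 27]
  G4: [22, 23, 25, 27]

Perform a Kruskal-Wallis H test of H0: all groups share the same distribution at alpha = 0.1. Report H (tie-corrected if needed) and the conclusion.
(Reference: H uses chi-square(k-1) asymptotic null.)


Step 1: Combine all N = 17 observations and assign midranks.
sorted (value, group, rank): (9,G2,1.5), (9,G3,1.5), (13,G1,3), (14,G3,4), (16,G1,5), (19,G1,6), (21,G3,7), (22,G3,8.5), (22,G4,8.5), (23,G1,11), (23,G2,11), (23,G4,11), (25,G1,14), (25,G2,14), (25,G4,14), (27,G3,16.5), (27,G4,16.5)
Step 2: Sum ranks within each group.
R_1 = 39 (n_1 = 5)
R_2 = 26.5 (n_2 = 3)
R_3 = 37.5 (n_3 = 5)
R_4 = 50 (n_4 = 4)
Step 3: H = 12/(N(N+1)) * sum(R_i^2/n_i) - 3(N+1)
     = 12/(17*18) * (39^2/5 + 26.5^2/3 + 37.5^2/5 + 50^2/4) - 3*18
     = 0.039216 * 1444.53 - 54
     = 2.648366.
Step 4: Ties present; correction factor C = 1 - 66/(17^3 - 17) = 0.986520. Corrected H = 2.648366 / 0.986520 = 2.684555.
Step 5: Under H0, H ~ chi^2(3); p-value = 0.442858.
Step 6: alpha = 0.1. fail to reject H0.

H = 2.6846, df = 3, p = 0.442858, fail to reject H0.


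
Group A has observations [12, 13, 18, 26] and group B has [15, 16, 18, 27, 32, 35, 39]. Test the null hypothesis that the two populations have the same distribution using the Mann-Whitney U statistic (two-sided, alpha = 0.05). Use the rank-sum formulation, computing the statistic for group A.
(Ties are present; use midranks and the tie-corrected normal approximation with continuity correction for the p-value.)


Step 1: Combine and sort all 11 observations; assign midranks.
sorted (value, group): (12,X), (13,X), (15,Y), (16,Y), (18,X), (18,Y), (26,X), (27,Y), (32,Y), (35,Y), (39,Y)
ranks: 12->1, 13->2, 15->3, 16->4, 18->5.5, 18->5.5, 26->7, 27->8, 32->9, 35->10, 39->11
Step 2: Rank sum for X: R1 = 1 + 2 + 5.5 + 7 = 15.5.
Step 3: U_X = R1 - n1(n1+1)/2 = 15.5 - 4*5/2 = 15.5 - 10 = 5.5.
       U_Y = n1*n2 - U_X = 28 - 5.5 = 22.5.
Step 4: Ties are present, so use the tie-corrected normal approximation (with continuity correction) for the p-value.
Step 5: p-value = 0.129695; compare to alpha = 0.05. fail to reject H0.

U_X = 5.5, p = 0.129695, fail to reject H0 at alpha = 0.05.


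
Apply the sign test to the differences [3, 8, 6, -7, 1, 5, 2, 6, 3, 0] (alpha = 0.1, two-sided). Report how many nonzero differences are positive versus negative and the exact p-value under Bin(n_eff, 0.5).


Step 1: Discard zero differences. Original n = 10; n_eff = number of nonzero differences = 9.
Nonzero differences (with sign): +3, +8, +6, -7, +1, +5, +2, +6, +3
Step 2: Count signs: positive = 8, negative = 1.
Step 3: Under H0: P(positive) = 0.5, so the number of positives S ~ Bin(9, 0.5).
Step 4: Two-sided exact p-value = sum of Bin(9,0.5) probabilities at or below the observed probability = 0.039062.
Step 5: alpha = 0.1. reject H0.

n_eff = 9, pos = 8, neg = 1, p = 0.039062, reject H0.


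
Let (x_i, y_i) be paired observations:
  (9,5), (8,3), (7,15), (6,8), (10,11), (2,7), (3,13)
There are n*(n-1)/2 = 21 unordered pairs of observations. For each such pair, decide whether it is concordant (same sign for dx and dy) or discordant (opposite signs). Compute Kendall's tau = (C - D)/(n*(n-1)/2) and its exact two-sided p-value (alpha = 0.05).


Step 1: Enumerate the 21 unordered pairs (i,j) with i<j and classify each by sign(x_j-x_i) * sign(y_j-y_i).
  (1,2):dx=-1,dy=-2->C; (1,3):dx=-2,dy=+10->D; (1,4):dx=-3,dy=+3->D; (1,5):dx=+1,dy=+6->C
  (1,6):dx=-7,dy=+2->D; (1,7):dx=-6,dy=+8->D; (2,3):dx=-1,dy=+12->D; (2,4):dx=-2,dy=+5->D
  (2,5):dx=+2,dy=+8->C; (2,6):dx=-6,dy=+4->D; (2,7):dx=-5,dy=+10->D; (3,4):dx=-1,dy=-7->C
  (3,5):dx=+3,dy=-4->D; (3,6):dx=-5,dy=-8->C; (3,7):dx=-4,dy=-2->C; (4,5):dx=+4,dy=+3->C
  (4,6):dx=-4,dy=-1->C; (4,7):dx=-3,dy=+5->D; (5,6):dx=-8,dy=-4->C; (5,7):dx=-7,dy=+2->D
  (6,7):dx=+1,dy=+6->C
Step 2: C = 10, D = 11, total pairs = 21.
Step 3: tau = (C - D)/(n(n-1)/2) = (10 - 11)/21 = -0.047619.
Step 4: Exact two-sided p-value (enumerate n! = 5040 permutations of y under H0): p = 1.000000.
Step 5: alpha = 0.05. fail to reject H0.

tau_b = -0.0476 (C=10, D=11), p = 1.000000, fail to reject H0.


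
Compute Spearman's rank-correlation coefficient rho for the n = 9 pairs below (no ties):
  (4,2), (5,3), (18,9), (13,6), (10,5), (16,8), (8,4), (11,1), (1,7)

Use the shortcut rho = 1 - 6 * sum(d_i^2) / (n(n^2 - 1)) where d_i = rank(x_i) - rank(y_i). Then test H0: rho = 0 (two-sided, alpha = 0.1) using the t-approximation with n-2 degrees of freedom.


Step 1: Rank x and y separately (midranks; no ties here).
rank(x): 4->2, 5->3, 18->9, 13->7, 10->5, 16->8, 8->4, 11->6, 1->1
rank(y): 2->2, 3->3, 9->9, 6->6, 5->5, 8->8, 4->4, 1->1, 7->7
Step 2: d_i = R_x(i) - R_y(i); compute d_i^2.
  (2-2)^2=0, (3-3)^2=0, (9-9)^2=0, (7-6)^2=1, (5-5)^2=0, (8-8)^2=0, (4-4)^2=0, (6-1)^2=25, (1-7)^2=36
sum(d^2) = 62.
Step 3: rho = 1 - 6*62 / (9*(9^2 - 1)) = 1 - 372/720 = 0.483333.
Step 4: Under H0, t = rho * sqrt((n-2)/(1-rho^2)) = 1.4607 ~ t(7).
Step 5: Two-sided p-value from the t-distribution with 7 df = 0.187470.
Step 6: alpha = 0.1. fail to reject H0.

rho = 0.4833, p = 0.187470, fail to reject H0 at alpha = 0.1.


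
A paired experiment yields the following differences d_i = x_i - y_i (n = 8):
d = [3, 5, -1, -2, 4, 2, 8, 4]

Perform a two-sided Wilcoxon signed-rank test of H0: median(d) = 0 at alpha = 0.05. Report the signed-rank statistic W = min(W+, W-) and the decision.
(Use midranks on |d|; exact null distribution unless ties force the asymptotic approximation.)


Step 1: Drop any zero differences (none here) and take |d_i|.
|d| = [3, 5, 1, 2, 4, 2, 8, 4]
Step 2: Midrank |d_i| (ties get averaged ranks).
ranks: |3|->4, |5|->7, |1|->1, |2|->2.5, |4|->5.5, |2|->2.5, |8|->8, |4|->5.5
Step 3: Attach original signs; sum ranks with positive sign and with negative sign.
W+ = 4 + 7 + 5.5 + 2.5 + 8 + 5.5 = 32.5
W- = 1 + 2.5 = 3.5
(Check: W+ + W- = 36 should equal n(n+1)/2 = 36.)
Step 4: Test statistic W = min(W+, W-) = 3.5.
Step 5: Ties in |d|, so use the tie-corrected normal approximation.
        E[W] = n(n+1)/4 = 8*9/4 = 18.
        Tie groups: |d|=2 (t=2), |d|=4 (t=2); sum(t^3 - t) = 12.
        Var[W] = n(n+1)(2n+1)/24 - sum(t^3-t)/48 = 1224/24 - 12/48 = 50.75.
        z = (W - E[W]) / sqrt(Var[W]) = (3.5 - 18) / 7.1239 = -2.0354.
        Two-sided p = 2*Phi(z) = 0.041811.
Step 6: alpha = 0.05. reject H0.

W+ = 32.5, W- = 3.5, W = min = 3.5, p = 0.041811, reject H0.


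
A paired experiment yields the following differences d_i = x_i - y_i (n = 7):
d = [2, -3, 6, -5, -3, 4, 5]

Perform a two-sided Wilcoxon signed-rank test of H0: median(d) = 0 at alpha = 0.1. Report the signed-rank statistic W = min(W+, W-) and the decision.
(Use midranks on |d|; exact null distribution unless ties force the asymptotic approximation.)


Step 1: Drop any zero differences (none here) and take |d_i|.
|d| = [2, 3, 6, 5, 3, 4, 5]
Step 2: Midrank |d_i| (ties get averaged ranks).
ranks: |2|->1, |3|->2.5, |6|->7, |5|->5.5, |3|->2.5, |4|->4, |5|->5.5
Step 3: Attach original signs; sum ranks with positive sign and with negative sign.
W+ = 1 + 7 + 4 + 5.5 = 17.5
W- = 2.5 + 5.5 + 2.5 = 10.5
(Check: W+ + W- = 28 should equal n(n+1)/2 = 28.)
Step 4: Test statistic W = min(W+, W-) = 10.5.
Step 5: Ties in |d|, so use the tie-corrected normal approximation.
        E[W] = n(n+1)/4 = 7*8/4 = 14.
        Tie groups: |d|=3 (t=2), |d|=5 (t=2); sum(t^3 - t) = 12.
        Var[W] = n(n+1)(2n+1)/24 - sum(t^3-t)/48 = 840/24 - 12/48 = 34.75.
        z = (W - E[W]) / sqrt(Var[W]) = (10.5 - 14) / 5.8949 = -0.5937.
        Two-sided p = 2*Phi(z) = 0.552691.
Step 6: alpha = 0.1. fail to reject H0.

W+ = 17.5, W- = 10.5, W = min = 10.5, p = 0.552691, fail to reject H0.


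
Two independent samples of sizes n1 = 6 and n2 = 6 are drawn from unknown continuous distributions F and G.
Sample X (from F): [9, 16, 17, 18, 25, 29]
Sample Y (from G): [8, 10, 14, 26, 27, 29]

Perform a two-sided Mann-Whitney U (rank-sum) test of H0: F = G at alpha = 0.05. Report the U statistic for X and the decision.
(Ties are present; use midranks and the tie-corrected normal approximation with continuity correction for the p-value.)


Step 1: Combine and sort all 12 observations; assign midranks.
sorted (value, group): (8,Y), (9,X), (10,Y), (14,Y), (16,X), (17,X), (18,X), (25,X), (26,Y), (27,Y), (29,X), (29,Y)
ranks: 8->1, 9->2, 10->3, 14->4, 16->5, 17->6, 18->7, 25->8, 26->9, 27->10, 29->11.5, 29->11.5
Step 2: Rank sum for X: R1 = 2 + 5 + 6 + 7 + 8 + 11.5 = 39.5.
Step 3: U_X = R1 - n1(n1+1)/2 = 39.5 - 6*7/2 = 39.5 - 21 = 18.5.
       U_Y = n1*n2 - U_X = 36 - 18.5 = 17.5.
Step 4: Ties are present, so use the tie-corrected normal approximation (with continuity correction) for the p-value.
Step 5: p-value = 1.000000; compare to alpha = 0.05. fail to reject H0.

U_X = 18.5, p = 1.000000, fail to reject H0 at alpha = 0.05.


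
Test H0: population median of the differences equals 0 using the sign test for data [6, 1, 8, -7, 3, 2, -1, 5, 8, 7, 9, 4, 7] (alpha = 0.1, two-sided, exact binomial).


Step 1: Discard zero differences. Original n = 13; n_eff = number of nonzero differences = 13.
Nonzero differences (with sign): +6, +1, +8, -7, +3, +2, -1, +5, +8, +7, +9, +4, +7
Step 2: Count signs: positive = 11, negative = 2.
Step 3: Under H0: P(positive) = 0.5, so the number of positives S ~ Bin(13, 0.5).
Step 4: Two-sided exact p-value = sum of Bin(13,0.5) probabilities at or below the observed probability = 0.022461.
Step 5: alpha = 0.1. reject H0.

n_eff = 13, pos = 11, neg = 2, p = 0.022461, reject H0.


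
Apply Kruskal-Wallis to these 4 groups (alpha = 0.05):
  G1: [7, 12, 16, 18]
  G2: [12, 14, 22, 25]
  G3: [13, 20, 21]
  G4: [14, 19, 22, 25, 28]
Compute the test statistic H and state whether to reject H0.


Step 1: Combine all N = 16 observations and assign midranks.
sorted (value, group, rank): (7,G1,1), (12,G1,2.5), (12,G2,2.5), (13,G3,4), (14,G2,5.5), (14,G4,5.5), (16,G1,7), (18,G1,8), (19,G4,9), (20,G3,10), (21,G3,11), (22,G2,12.5), (22,G4,12.5), (25,G2,14.5), (25,G4,14.5), (28,G4,16)
Step 2: Sum ranks within each group.
R_1 = 18.5 (n_1 = 4)
R_2 = 35 (n_2 = 4)
R_3 = 25 (n_3 = 3)
R_4 = 57.5 (n_4 = 5)
Step 3: H = 12/(N(N+1)) * sum(R_i^2/n_i) - 3(N+1)
     = 12/(16*17) * (18.5^2/4 + 35^2/4 + 25^2/3 + 57.5^2/5) - 3*17
     = 0.044118 * 1261.4 - 51
     = 4.649816.
Step 4: Ties present; correction factor C = 1 - 24/(16^3 - 16) = 0.994118. Corrected H = 4.649816 / 0.994118 = 4.677330.
Step 5: Under H0, H ~ chi^2(3); p-value = 0.197008.
Step 6: alpha = 0.05. fail to reject H0.

H = 4.6773, df = 3, p = 0.197008, fail to reject H0.


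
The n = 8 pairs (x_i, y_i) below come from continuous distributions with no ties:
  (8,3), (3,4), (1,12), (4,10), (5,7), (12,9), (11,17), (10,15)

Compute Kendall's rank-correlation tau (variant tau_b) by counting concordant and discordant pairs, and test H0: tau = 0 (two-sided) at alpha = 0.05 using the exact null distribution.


Step 1: Enumerate the 28 unordered pairs (i,j) with i<j and classify each by sign(x_j-x_i) * sign(y_j-y_i).
  (1,2):dx=-5,dy=+1->D; (1,3):dx=-7,dy=+9->D; (1,4):dx=-4,dy=+7->D; (1,5):dx=-3,dy=+4->D
  (1,6):dx=+4,dy=+6->C; (1,7):dx=+3,dy=+14->C; (1,8):dx=+2,dy=+12->C; (2,3):dx=-2,dy=+8->D
  (2,4):dx=+1,dy=+6->C; (2,5):dx=+2,dy=+3->C; (2,6):dx=+9,dy=+5->C; (2,7):dx=+8,dy=+13->C
  (2,8):dx=+7,dy=+11->C; (3,4):dx=+3,dy=-2->D; (3,5):dx=+4,dy=-5->D; (3,6):dx=+11,dy=-3->D
  (3,7):dx=+10,dy=+5->C; (3,8):dx=+9,dy=+3->C; (4,5):dx=+1,dy=-3->D; (4,6):dx=+8,dy=-1->D
  (4,7):dx=+7,dy=+7->C; (4,8):dx=+6,dy=+5->C; (5,6):dx=+7,dy=+2->C; (5,7):dx=+6,dy=+10->C
  (5,8):dx=+5,dy=+8->C; (6,7):dx=-1,dy=+8->D; (6,8):dx=-2,dy=+6->D; (7,8):dx=-1,dy=-2->C
Step 2: C = 16, D = 12, total pairs = 28.
Step 3: tau = (C - D)/(n(n-1)/2) = (16 - 12)/28 = 0.142857.
Step 4: Exact two-sided p-value (enumerate n! = 40320 permutations of y under H0): p = 0.719544.
Step 5: alpha = 0.05. fail to reject H0.

tau_b = 0.1429 (C=16, D=12), p = 0.719544, fail to reject H0.
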